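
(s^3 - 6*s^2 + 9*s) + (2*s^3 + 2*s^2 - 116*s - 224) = 3*s^3 - 4*s^2 - 107*s - 224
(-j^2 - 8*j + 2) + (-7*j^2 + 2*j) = -8*j^2 - 6*j + 2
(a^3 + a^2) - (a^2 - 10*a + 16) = a^3 + 10*a - 16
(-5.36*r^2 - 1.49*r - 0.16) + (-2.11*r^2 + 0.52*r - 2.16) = -7.47*r^2 - 0.97*r - 2.32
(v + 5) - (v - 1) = 6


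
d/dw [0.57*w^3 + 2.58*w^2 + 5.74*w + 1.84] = 1.71*w^2 + 5.16*w + 5.74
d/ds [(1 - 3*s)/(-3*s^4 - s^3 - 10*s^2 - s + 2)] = (9*s^4 + 3*s^3 + 30*s^2 + 3*s - (3*s - 1)*(12*s^3 + 3*s^2 + 20*s + 1) - 6)/(3*s^4 + s^3 + 10*s^2 + s - 2)^2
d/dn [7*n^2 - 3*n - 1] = 14*n - 3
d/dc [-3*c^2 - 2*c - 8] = -6*c - 2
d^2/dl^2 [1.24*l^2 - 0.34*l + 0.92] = 2.48000000000000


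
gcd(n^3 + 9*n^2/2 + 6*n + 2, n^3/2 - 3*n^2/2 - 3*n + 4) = n + 2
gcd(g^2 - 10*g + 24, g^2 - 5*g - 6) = g - 6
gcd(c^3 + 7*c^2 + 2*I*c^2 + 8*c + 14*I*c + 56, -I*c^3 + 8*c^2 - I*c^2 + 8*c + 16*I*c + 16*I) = c + 4*I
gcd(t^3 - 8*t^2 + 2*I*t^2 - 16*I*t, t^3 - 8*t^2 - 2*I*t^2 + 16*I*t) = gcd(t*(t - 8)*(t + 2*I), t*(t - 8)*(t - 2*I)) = t^2 - 8*t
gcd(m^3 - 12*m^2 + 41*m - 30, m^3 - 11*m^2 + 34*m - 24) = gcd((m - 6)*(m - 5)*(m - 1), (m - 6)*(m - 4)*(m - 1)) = m^2 - 7*m + 6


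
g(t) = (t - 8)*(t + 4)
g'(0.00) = -4.00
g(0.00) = -32.00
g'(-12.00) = -28.00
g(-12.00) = 160.00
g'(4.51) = 5.02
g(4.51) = -29.70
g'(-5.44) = -14.88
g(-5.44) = 19.35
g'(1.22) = -1.56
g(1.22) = -35.39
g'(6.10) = 8.20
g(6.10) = -19.19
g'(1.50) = -1.00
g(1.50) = -35.75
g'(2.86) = 1.72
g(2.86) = -35.26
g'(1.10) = -1.80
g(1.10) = -35.19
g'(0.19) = -3.62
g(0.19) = -32.72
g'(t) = 2*t - 4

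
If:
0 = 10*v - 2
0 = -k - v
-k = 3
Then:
No Solution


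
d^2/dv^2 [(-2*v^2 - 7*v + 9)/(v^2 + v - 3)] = 2*(-5*v^3 + 9*v^2 - 36*v - 3)/(v^6 + 3*v^5 - 6*v^4 - 17*v^3 + 18*v^2 + 27*v - 27)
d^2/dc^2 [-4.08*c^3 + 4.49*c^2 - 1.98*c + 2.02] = 8.98 - 24.48*c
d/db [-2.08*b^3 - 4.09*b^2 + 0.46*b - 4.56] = -6.24*b^2 - 8.18*b + 0.46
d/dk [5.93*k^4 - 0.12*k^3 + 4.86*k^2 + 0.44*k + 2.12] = 23.72*k^3 - 0.36*k^2 + 9.72*k + 0.44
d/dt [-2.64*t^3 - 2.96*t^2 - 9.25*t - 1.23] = -7.92*t^2 - 5.92*t - 9.25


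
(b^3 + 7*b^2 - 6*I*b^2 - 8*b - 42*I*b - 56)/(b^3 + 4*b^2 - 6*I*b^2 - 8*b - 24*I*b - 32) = (b + 7)/(b + 4)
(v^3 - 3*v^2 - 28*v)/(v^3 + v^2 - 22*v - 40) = v*(v - 7)/(v^2 - 3*v - 10)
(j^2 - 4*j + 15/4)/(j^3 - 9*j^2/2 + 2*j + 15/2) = (j - 3/2)/(j^2 - 2*j - 3)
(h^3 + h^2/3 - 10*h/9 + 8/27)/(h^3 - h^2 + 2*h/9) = (h + 4/3)/h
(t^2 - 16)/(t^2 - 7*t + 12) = (t + 4)/(t - 3)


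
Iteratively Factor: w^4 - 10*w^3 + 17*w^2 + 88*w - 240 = (w - 5)*(w^3 - 5*w^2 - 8*w + 48) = (w - 5)*(w + 3)*(w^2 - 8*w + 16) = (w - 5)*(w - 4)*(w + 3)*(w - 4)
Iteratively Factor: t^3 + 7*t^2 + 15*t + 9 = (t + 3)*(t^2 + 4*t + 3) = (t + 1)*(t + 3)*(t + 3)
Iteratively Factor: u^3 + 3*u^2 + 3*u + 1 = (u + 1)*(u^2 + 2*u + 1) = (u + 1)^2*(u + 1)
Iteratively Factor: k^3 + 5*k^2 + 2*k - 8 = (k - 1)*(k^2 + 6*k + 8) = (k - 1)*(k + 4)*(k + 2)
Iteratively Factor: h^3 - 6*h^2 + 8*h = (h - 2)*(h^2 - 4*h) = h*(h - 2)*(h - 4)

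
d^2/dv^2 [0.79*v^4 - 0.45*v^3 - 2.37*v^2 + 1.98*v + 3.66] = 9.48*v^2 - 2.7*v - 4.74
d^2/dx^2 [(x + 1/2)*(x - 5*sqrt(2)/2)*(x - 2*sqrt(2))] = 6*x - 9*sqrt(2) + 1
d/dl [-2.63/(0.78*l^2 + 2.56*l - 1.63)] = (4.1028*l + 6.7328)/(0.78*l^2 + 2.56*l - 1.63)^2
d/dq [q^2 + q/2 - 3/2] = 2*q + 1/2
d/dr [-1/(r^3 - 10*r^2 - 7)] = r*(3*r - 20)/(-r^3 + 10*r^2 + 7)^2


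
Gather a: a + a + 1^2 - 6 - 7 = 2*a - 12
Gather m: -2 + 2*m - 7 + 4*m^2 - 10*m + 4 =4*m^2 - 8*m - 5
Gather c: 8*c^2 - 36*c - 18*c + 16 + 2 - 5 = 8*c^2 - 54*c + 13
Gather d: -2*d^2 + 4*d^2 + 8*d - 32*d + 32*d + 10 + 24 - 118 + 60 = 2*d^2 + 8*d - 24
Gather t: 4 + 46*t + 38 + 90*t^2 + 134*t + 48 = 90*t^2 + 180*t + 90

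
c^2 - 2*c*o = c*(c - 2*o)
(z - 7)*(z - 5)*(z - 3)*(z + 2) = z^4 - 13*z^3 + 41*z^2 + 37*z - 210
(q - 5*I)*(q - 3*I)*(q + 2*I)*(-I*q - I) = -I*q^4 - 6*q^3 - I*q^3 - 6*q^2 - I*q^2 - 30*q - I*q - 30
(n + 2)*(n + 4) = n^2 + 6*n + 8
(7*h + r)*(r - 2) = 7*h*r - 14*h + r^2 - 2*r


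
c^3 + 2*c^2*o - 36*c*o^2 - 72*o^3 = (c - 6*o)*(c + 2*o)*(c + 6*o)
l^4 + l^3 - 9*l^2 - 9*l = l*(l - 3)*(l + 1)*(l + 3)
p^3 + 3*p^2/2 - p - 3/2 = (p - 1)*(p + 1)*(p + 3/2)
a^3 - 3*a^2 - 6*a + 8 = (a - 4)*(a - 1)*(a + 2)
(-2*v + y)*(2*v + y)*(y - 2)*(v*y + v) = -4*v^3*y^2 + 4*v^3*y + 8*v^3 + v*y^4 - v*y^3 - 2*v*y^2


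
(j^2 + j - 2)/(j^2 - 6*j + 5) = (j + 2)/(j - 5)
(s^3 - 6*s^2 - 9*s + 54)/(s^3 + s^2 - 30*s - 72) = (s - 3)/(s + 4)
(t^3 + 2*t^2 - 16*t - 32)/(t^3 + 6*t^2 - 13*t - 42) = (t^2 - 16)/(t^2 + 4*t - 21)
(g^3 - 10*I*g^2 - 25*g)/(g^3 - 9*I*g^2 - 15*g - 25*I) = g/(g + I)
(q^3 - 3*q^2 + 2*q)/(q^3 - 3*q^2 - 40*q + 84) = q*(q - 1)/(q^2 - q - 42)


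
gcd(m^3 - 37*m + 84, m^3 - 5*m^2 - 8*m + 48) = m - 4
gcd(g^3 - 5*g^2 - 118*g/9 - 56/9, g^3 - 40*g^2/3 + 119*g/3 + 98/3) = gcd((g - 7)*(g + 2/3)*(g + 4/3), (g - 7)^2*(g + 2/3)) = g^2 - 19*g/3 - 14/3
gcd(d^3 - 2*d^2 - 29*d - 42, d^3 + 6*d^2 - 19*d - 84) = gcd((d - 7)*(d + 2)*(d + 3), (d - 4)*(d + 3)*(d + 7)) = d + 3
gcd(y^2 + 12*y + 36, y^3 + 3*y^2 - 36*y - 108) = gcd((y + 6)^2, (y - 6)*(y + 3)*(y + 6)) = y + 6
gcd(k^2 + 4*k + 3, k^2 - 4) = 1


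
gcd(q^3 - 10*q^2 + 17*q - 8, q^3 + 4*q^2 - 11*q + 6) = q^2 - 2*q + 1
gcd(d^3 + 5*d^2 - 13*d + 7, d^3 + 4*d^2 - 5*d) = d - 1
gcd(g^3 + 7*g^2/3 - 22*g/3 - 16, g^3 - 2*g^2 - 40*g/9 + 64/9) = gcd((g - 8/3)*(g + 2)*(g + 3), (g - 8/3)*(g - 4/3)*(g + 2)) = g^2 - 2*g/3 - 16/3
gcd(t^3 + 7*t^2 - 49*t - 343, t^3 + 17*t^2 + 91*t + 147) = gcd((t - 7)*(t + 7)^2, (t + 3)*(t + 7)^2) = t^2 + 14*t + 49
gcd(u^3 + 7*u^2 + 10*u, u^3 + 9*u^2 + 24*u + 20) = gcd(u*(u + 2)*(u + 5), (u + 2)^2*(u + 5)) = u^2 + 7*u + 10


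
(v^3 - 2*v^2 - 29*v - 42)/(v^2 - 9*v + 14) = (v^2 + 5*v + 6)/(v - 2)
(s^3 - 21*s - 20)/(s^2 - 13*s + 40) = (s^2 + 5*s + 4)/(s - 8)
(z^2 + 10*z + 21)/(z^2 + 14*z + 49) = (z + 3)/(z + 7)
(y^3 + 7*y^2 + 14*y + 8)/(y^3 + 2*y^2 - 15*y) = (y^3 + 7*y^2 + 14*y + 8)/(y*(y^2 + 2*y - 15))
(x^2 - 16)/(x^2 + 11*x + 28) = (x - 4)/(x + 7)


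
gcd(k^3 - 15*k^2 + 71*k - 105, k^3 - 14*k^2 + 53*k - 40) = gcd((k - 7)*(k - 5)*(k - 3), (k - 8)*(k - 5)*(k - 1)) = k - 5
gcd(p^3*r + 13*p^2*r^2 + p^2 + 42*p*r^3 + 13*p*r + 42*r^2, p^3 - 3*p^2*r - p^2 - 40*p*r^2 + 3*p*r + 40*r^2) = 1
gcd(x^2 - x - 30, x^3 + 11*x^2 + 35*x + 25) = x + 5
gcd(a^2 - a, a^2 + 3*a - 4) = a - 1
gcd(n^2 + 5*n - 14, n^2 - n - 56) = n + 7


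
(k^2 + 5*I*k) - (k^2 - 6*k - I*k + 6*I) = 6*k + 6*I*k - 6*I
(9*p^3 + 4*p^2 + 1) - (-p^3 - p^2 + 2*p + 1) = 10*p^3 + 5*p^2 - 2*p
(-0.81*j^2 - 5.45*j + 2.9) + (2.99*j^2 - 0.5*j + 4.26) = 2.18*j^2 - 5.95*j + 7.16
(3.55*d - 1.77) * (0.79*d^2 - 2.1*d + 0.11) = 2.8045*d^3 - 8.8533*d^2 + 4.1075*d - 0.1947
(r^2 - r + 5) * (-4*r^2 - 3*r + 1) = -4*r^4 + r^3 - 16*r^2 - 16*r + 5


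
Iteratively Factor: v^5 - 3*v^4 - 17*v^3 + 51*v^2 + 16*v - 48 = (v + 1)*(v^4 - 4*v^3 - 13*v^2 + 64*v - 48) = (v + 1)*(v + 4)*(v^3 - 8*v^2 + 19*v - 12) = (v - 3)*(v + 1)*(v + 4)*(v^2 - 5*v + 4) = (v - 4)*(v - 3)*(v + 1)*(v + 4)*(v - 1)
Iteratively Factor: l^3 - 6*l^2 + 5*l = (l - 5)*(l^2 - l) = l*(l - 5)*(l - 1)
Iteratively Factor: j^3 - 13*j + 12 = (j + 4)*(j^2 - 4*j + 3) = (j - 3)*(j + 4)*(j - 1)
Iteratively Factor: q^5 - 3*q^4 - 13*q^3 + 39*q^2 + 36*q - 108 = (q - 2)*(q^4 - q^3 - 15*q^2 + 9*q + 54) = (q - 3)*(q - 2)*(q^3 + 2*q^2 - 9*q - 18) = (q - 3)^2*(q - 2)*(q^2 + 5*q + 6) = (q - 3)^2*(q - 2)*(q + 2)*(q + 3)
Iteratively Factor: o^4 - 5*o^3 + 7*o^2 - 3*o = (o)*(o^3 - 5*o^2 + 7*o - 3) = o*(o - 3)*(o^2 - 2*o + 1) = o*(o - 3)*(o - 1)*(o - 1)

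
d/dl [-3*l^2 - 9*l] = -6*l - 9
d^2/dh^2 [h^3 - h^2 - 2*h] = 6*h - 2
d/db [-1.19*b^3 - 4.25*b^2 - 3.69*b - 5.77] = -3.57*b^2 - 8.5*b - 3.69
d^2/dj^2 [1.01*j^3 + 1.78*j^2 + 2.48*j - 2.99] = 6.06*j + 3.56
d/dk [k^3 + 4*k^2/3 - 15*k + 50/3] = 3*k^2 + 8*k/3 - 15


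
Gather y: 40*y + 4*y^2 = 4*y^2 + 40*y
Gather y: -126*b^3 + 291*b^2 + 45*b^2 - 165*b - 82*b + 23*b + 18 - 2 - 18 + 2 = -126*b^3 + 336*b^2 - 224*b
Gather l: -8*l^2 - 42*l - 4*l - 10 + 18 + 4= -8*l^2 - 46*l + 12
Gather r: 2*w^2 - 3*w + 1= 2*w^2 - 3*w + 1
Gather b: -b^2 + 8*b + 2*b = -b^2 + 10*b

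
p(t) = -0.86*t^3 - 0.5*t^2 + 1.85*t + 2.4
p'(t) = -2.58*t^2 - 1.0*t + 1.85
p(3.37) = -29.96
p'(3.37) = -30.82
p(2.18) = -4.85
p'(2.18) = -12.59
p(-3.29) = 21.53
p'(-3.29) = -22.79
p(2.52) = -9.88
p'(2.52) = -17.05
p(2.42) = -8.24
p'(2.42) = -15.68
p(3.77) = -43.81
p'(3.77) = -38.59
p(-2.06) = 3.99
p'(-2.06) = -7.04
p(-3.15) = 18.49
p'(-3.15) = -20.60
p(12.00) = -1533.48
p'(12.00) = -381.67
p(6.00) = -190.26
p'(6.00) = -97.03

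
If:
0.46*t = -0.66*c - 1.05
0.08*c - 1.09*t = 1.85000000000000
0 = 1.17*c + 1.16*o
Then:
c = -0.39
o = 0.39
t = -1.73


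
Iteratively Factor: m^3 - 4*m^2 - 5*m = (m)*(m^2 - 4*m - 5) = m*(m + 1)*(m - 5)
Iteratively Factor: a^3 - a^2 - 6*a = (a + 2)*(a^2 - 3*a) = a*(a + 2)*(a - 3)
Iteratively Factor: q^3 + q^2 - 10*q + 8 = (q + 4)*(q^2 - 3*q + 2) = (q - 2)*(q + 4)*(q - 1)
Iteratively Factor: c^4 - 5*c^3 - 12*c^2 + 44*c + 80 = (c - 5)*(c^3 - 12*c - 16) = (c - 5)*(c + 2)*(c^2 - 2*c - 8) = (c - 5)*(c - 4)*(c + 2)*(c + 2)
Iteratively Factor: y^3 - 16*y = (y)*(y^2 - 16) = y*(y - 4)*(y + 4)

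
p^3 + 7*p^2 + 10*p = p*(p + 2)*(p + 5)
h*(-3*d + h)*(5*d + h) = -15*d^2*h + 2*d*h^2 + h^3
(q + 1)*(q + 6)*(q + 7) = q^3 + 14*q^2 + 55*q + 42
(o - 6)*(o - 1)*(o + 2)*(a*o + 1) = a*o^4 - 5*a*o^3 - 8*a*o^2 + 12*a*o + o^3 - 5*o^2 - 8*o + 12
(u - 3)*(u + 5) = u^2 + 2*u - 15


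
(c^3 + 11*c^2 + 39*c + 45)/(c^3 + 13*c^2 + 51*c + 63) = (c + 5)/(c + 7)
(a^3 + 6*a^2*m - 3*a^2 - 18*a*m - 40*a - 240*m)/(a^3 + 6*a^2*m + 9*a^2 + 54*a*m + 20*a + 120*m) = (a - 8)/(a + 4)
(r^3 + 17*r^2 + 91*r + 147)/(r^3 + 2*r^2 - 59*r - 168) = (r + 7)/(r - 8)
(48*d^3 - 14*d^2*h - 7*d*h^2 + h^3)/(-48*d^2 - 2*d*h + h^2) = (-6*d^2 + d*h + h^2)/(6*d + h)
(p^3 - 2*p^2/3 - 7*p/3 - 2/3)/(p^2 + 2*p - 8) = (3*p^2 + 4*p + 1)/(3*(p + 4))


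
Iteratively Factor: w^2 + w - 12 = (w - 3)*(w + 4)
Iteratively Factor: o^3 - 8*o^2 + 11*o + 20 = (o - 4)*(o^2 - 4*o - 5) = (o - 5)*(o - 4)*(o + 1)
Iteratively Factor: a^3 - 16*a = (a - 4)*(a^2 + 4*a) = a*(a - 4)*(a + 4)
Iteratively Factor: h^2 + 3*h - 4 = (h + 4)*(h - 1)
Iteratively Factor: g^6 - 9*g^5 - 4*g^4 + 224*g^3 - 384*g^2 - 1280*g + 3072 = (g - 4)*(g^5 - 5*g^4 - 24*g^3 + 128*g^2 + 128*g - 768) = (g - 4)*(g + 4)*(g^4 - 9*g^3 + 12*g^2 + 80*g - 192) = (g - 4)^2*(g + 4)*(g^3 - 5*g^2 - 8*g + 48) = (g - 4)^3*(g + 4)*(g^2 - g - 12) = (g - 4)^3*(g + 3)*(g + 4)*(g - 4)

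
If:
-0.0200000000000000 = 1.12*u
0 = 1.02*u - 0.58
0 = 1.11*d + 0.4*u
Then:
No Solution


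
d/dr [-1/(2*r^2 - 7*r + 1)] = (4*r - 7)/(2*r^2 - 7*r + 1)^2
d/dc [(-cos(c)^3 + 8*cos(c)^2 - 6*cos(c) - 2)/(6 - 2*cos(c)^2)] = (-cos(c)^4 + 15*cos(c)^2 - 44*cos(c) + 18)*sin(c)/(2*(sin(c)^2 + 2)^2)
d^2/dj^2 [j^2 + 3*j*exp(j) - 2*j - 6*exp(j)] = 3*j*exp(j) + 2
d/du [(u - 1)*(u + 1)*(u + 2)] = 3*u^2 + 4*u - 1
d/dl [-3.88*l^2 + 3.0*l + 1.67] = 3.0 - 7.76*l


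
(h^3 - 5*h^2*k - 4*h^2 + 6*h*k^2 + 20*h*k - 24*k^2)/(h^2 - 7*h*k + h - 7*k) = (h^3 - 5*h^2*k - 4*h^2 + 6*h*k^2 + 20*h*k - 24*k^2)/(h^2 - 7*h*k + h - 7*k)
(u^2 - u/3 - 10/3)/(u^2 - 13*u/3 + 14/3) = (3*u + 5)/(3*u - 7)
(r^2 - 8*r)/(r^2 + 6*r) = (r - 8)/(r + 6)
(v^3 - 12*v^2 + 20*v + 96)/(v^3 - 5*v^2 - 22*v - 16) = (v - 6)/(v + 1)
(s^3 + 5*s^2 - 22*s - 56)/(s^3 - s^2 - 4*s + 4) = (s^2 + 3*s - 28)/(s^2 - 3*s + 2)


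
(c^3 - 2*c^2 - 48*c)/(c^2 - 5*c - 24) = c*(c + 6)/(c + 3)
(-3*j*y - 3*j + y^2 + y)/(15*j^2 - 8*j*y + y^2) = (y + 1)/(-5*j + y)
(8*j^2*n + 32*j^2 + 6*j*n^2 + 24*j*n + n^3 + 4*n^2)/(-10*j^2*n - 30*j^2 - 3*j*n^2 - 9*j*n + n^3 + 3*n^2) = (-4*j*n - 16*j - n^2 - 4*n)/(5*j*n + 15*j - n^2 - 3*n)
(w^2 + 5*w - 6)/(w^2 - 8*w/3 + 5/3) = 3*(w + 6)/(3*w - 5)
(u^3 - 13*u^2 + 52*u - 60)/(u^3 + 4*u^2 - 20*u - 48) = (u^3 - 13*u^2 + 52*u - 60)/(u^3 + 4*u^2 - 20*u - 48)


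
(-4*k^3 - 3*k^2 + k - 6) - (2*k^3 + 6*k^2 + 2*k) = -6*k^3 - 9*k^2 - k - 6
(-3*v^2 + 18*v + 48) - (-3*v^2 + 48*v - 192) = 240 - 30*v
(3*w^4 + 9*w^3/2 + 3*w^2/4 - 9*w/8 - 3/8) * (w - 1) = 3*w^5 + 3*w^4/2 - 15*w^3/4 - 15*w^2/8 + 3*w/4 + 3/8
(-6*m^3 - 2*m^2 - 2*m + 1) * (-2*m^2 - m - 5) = 12*m^5 + 10*m^4 + 36*m^3 + 10*m^2 + 9*m - 5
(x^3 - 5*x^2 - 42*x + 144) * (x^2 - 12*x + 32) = x^5 - 17*x^4 + 50*x^3 + 488*x^2 - 3072*x + 4608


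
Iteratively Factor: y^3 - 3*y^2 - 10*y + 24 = (y + 3)*(y^2 - 6*y + 8) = (y - 2)*(y + 3)*(y - 4)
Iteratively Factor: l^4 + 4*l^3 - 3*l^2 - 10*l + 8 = (l + 4)*(l^3 - 3*l + 2) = (l - 1)*(l + 4)*(l^2 + l - 2) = (l - 1)^2*(l + 4)*(l + 2)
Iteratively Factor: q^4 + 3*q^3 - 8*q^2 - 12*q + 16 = (q + 2)*(q^3 + q^2 - 10*q + 8) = (q - 1)*(q + 2)*(q^2 + 2*q - 8) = (q - 2)*(q - 1)*(q + 2)*(q + 4)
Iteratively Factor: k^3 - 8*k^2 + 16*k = (k - 4)*(k^2 - 4*k) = k*(k - 4)*(k - 4)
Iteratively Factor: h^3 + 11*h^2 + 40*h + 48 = (h + 3)*(h^2 + 8*h + 16) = (h + 3)*(h + 4)*(h + 4)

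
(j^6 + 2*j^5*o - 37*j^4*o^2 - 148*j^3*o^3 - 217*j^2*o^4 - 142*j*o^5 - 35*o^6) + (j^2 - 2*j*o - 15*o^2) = j^6 + 2*j^5*o - 37*j^4*o^2 - 148*j^3*o^3 - 217*j^2*o^4 + j^2 - 142*j*o^5 - 2*j*o - 35*o^6 - 15*o^2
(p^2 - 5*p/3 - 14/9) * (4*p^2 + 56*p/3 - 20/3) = 4*p^4 + 12*p^3 - 44*p^2 - 484*p/27 + 280/27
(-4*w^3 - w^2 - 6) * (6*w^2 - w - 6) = -24*w^5 - 2*w^4 + 25*w^3 - 30*w^2 + 6*w + 36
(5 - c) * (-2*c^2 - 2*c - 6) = 2*c^3 - 8*c^2 - 4*c - 30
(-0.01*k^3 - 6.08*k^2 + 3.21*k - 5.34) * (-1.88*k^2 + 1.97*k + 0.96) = 0.0188*k^5 + 11.4107*k^4 - 18.022*k^3 + 10.5261*k^2 - 7.4382*k - 5.1264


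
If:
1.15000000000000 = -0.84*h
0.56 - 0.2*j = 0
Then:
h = -1.37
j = 2.80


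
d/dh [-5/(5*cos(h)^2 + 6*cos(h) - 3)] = -10*(5*cos(h) + 3)*sin(h)/(5*cos(h)^2 + 6*cos(h) - 3)^2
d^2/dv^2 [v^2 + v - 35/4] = 2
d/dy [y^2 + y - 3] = 2*y + 1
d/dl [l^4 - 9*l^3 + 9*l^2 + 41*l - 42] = 4*l^3 - 27*l^2 + 18*l + 41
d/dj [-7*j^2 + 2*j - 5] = 2 - 14*j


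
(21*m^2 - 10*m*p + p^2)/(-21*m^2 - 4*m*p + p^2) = (-3*m + p)/(3*m + p)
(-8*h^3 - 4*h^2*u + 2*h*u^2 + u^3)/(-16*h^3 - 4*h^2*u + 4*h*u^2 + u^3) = (2*h + u)/(4*h + u)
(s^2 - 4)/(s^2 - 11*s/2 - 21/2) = 2*(4 - s^2)/(-2*s^2 + 11*s + 21)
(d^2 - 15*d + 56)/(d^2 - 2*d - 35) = (d - 8)/(d + 5)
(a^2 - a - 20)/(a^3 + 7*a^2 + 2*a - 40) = (a - 5)/(a^2 + 3*a - 10)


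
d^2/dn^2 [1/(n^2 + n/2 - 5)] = 4*(-4*n^2 - 2*n + (4*n + 1)^2 + 20)/(2*n^2 + n - 10)^3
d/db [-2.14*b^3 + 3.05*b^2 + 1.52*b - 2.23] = -6.42*b^2 + 6.1*b + 1.52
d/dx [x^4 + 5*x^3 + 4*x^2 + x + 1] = 4*x^3 + 15*x^2 + 8*x + 1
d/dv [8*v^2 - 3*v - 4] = 16*v - 3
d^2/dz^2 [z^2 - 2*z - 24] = 2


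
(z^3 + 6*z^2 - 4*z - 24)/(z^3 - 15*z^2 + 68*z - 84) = (z^2 + 8*z + 12)/(z^2 - 13*z + 42)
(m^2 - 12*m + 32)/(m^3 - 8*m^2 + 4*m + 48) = (m - 8)/(m^2 - 4*m - 12)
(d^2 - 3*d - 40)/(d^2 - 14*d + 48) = (d + 5)/(d - 6)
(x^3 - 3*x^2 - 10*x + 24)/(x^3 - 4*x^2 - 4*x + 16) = (x + 3)/(x + 2)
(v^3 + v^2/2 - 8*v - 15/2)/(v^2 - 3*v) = v + 7/2 + 5/(2*v)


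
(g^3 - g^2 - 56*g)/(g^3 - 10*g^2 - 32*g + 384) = g*(g + 7)/(g^2 - 2*g - 48)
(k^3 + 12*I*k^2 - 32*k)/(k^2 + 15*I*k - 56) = k*(k + 4*I)/(k + 7*I)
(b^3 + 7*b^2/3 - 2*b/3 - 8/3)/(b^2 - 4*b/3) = (3*b^3 + 7*b^2 - 2*b - 8)/(b*(3*b - 4))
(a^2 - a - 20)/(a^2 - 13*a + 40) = (a + 4)/(a - 8)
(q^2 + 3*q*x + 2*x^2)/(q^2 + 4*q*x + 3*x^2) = (q + 2*x)/(q + 3*x)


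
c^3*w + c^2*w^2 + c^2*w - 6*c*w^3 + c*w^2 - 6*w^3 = (c - 2*w)*(c + 3*w)*(c*w + w)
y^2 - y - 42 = (y - 7)*(y + 6)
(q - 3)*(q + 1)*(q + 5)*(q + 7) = q^4 + 10*q^3 + 8*q^2 - 106*q - 105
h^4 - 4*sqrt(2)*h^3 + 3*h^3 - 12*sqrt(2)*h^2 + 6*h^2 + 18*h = h*(h + 3)*(h - 3*sqrt(2))*(h - sqrt(2))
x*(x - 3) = x^2 - 3*x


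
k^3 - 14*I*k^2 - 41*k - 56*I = (k - 8*I)*(k - 7*I)*(k + I)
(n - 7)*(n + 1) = n^2 - 6*n - 7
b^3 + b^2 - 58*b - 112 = (b - 8)*(b + 2)*(b + 7)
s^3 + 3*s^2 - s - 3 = (s - 1)*(s + 1)*(s + 3)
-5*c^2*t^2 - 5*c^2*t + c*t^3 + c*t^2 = t*(-5*c + t)*(c*t + c)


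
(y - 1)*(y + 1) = y^2 - 1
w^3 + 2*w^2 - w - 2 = (w - 1)*(w + 1)*(w + 2)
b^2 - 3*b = b*(b - 3)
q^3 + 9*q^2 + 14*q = q*(q + 2)*(q + 7)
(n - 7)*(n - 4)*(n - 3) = n^3 - 14*n^2 + 61*n - 84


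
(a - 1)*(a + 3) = a^2 + 2*a - 3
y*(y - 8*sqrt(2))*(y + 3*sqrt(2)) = y^3 - 5*sqrt(2)*y^2 - 48*y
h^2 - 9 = (h - 3)*(h + 3)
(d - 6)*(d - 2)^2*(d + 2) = d^4 - 8*d^3 + 8*d^2 + 32*d - 48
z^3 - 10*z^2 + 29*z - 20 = (z - 5)*(z - 4)*(z - 1)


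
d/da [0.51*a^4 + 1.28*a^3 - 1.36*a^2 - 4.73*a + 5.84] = 2.04*a^3 + 3.84*a^2 - 2.72*a - 4.73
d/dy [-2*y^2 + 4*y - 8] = 4 - 4*y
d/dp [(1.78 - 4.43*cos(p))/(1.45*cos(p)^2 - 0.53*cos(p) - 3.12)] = (-6.4235*cos(p)^2 + 5.162*cos(p) - 14.765)*sin(p)/(2.1025*cos(p)^4 - 1.537*cos(p)^3 - 8.7671*cos(p)^2 + 3.3072*cos(p) + 9.7344)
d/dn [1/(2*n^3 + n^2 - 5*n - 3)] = (-6*n^2 - 2*n + 5)/(2*n^3 + n^2 - 5*n - 3)^2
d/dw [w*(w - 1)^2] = (w - 1)*(3*w - 1)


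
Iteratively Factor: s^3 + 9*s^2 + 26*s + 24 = (s + 3)*(s^2 + 6*s + 8) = (s + 2)*(s + 3)*(s + 4)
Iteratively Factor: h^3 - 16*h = (h + 4)*(h^2 - 4*h) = h*(h + 4)*(h - 4)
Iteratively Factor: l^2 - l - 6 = (l - 3)*(l + 2)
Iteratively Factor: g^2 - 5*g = (g)*(g - 5)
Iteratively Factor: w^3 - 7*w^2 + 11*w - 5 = (w - 1)*(w^2 - 6*w + 5) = (w - 5)*(w - 1)*(w - 1)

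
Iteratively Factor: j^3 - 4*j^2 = (j)*(j^2 - 4*j) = j*(j - 4)*(j)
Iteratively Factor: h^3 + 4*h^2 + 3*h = (h)*(h^2 + 4*h + 3) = h*(h + 3)*(h + 1)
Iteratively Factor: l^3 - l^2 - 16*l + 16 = (l - 4)*(l^2 + 3*l - 4) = (l - 4)*(l - 1)*(l + 4)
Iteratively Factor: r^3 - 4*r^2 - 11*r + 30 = (r - 2)*(r^2 - 2*r - 15) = (r - 5)*(r - 2)*(r + 3)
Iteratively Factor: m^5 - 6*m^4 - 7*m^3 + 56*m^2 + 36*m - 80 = (m + 2)*(m^4 - 8*m^3 + 9*m^2 + 38*m - 40) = (m - 1)*(m + 2)*(m^3 - 7*m^2 + 2*m + 40) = (m - 4)*(m - 1)*(m + 2)*(m^2 - 3*m - 10) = (m - 4)*(m - 1)*(m + 2)^2*(m - 5)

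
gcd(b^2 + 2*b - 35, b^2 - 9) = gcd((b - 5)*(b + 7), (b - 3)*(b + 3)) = 1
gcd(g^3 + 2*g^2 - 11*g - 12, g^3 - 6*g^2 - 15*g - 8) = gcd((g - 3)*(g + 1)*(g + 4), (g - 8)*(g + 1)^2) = g + 1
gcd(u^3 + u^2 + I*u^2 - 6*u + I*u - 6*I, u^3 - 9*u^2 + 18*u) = 1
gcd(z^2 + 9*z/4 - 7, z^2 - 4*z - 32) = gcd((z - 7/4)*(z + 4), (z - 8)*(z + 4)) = z + 4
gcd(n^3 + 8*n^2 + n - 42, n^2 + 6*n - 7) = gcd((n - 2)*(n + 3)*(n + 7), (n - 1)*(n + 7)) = n + 7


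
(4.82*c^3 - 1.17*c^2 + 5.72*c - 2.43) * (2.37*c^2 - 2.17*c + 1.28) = 11.4234*c^5 - 13.2323*c^4 + 22.2649*c^3 - 19.6691*c^2 + 12.5947*c - 3.1104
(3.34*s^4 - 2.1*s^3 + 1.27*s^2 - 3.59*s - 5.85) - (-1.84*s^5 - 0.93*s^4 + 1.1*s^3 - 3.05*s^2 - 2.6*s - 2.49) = 1.84*s^5 + 4.27*s^4 - 3.2*s^3 + 4.32*s^2 - 0.99*s - 3.36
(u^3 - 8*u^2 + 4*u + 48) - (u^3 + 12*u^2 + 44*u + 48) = -20*u^2 - 40*u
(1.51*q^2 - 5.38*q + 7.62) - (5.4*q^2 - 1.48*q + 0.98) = -3.89*q^2 - 3.9*q + 6.64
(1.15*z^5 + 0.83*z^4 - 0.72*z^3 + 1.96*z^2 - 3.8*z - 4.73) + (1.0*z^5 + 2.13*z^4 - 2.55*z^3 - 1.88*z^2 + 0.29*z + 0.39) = 2.15*z^5 + 2.96*z^4 - 3.27*z^3 + 0.0800000000000001*z^2 - 3.51*z - 4.34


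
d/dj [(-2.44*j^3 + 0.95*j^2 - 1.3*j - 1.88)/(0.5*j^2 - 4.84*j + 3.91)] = (-1.22*j^4 + 23.6192*j^3 - 32.5692*j^2 + 9.309*j - 14.1822)/(0.25*j^4 - 4.84*j^3 + 27.3356*j^2 - 37.8488*j + 15.2881)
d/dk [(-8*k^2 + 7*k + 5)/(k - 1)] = 4*(-2*k^2 + 4*k - 3)/(k^2 - 2*k + 1)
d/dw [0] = 0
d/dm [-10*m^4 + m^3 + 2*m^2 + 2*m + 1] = -40*m^3 + 3*m^2 + 4*m + 2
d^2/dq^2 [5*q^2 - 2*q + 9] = 10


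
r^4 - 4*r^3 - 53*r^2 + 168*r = r*(r - 8)*(r - 3)*(r + 7)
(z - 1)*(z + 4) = z^2 + 3*z - 4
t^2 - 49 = (t - 7)*(t + 7)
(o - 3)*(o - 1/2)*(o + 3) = o^3 - o^2/2 - 9*o + 9/2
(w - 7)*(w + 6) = w^2 - w - 42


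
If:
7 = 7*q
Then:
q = 1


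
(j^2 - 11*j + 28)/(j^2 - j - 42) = (j - 4)/(j + 6)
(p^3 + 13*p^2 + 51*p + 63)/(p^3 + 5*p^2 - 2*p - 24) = (p^2 + 10*p + 21)/(p^2 + 2*p - 8)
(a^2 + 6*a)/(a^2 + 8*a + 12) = a/(a + 2)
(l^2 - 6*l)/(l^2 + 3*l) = (l - 6)/(l + 3)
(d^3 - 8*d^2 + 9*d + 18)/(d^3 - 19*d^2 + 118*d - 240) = (d^2 - 2*d - 3)/(d^2 - 13*d + 40)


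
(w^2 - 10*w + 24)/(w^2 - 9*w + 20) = (w - 6)/(w - 5)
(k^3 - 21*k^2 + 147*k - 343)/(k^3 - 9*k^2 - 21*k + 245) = (k - 7)/(k + 5)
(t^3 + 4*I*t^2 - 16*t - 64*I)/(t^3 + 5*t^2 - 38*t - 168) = (t^2 + 4*t*(-1 + I) - 16*I)/(t^2 + t - 42)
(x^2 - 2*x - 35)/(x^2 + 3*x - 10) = (x - 7)/(x - 2)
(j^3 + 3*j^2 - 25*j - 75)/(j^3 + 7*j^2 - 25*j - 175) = (j + 3)/(j + 7)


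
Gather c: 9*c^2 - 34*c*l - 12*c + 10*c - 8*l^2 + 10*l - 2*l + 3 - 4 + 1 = 9*c^2 + c*(-34*l - 2) - 8*l^2 + 8*l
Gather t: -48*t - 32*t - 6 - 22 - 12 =-80*t - 40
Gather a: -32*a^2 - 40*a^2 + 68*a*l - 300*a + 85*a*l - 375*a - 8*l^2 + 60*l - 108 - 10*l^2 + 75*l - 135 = -72*a^2 + a*(153*l - 675) - 18*l^2 + 135*l - 243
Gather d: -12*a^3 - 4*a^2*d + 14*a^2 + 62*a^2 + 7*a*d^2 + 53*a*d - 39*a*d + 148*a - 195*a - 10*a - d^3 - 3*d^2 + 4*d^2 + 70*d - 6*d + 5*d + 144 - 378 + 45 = -12*a^3 + 76*a^2 - 57*a - d^3 + d^2*(7*a + 1) + d*(-4*a^2 + 14*a + 69) - 189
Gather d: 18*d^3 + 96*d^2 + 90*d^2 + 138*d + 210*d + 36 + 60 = 18*d^3 + 186*d^2 + 348*d + 96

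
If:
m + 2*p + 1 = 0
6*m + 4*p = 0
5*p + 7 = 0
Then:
No Solution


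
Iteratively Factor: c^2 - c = (c - 1)*(c)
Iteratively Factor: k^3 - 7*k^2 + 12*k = (k - 4)*(k^2 - 3*k) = k*(k - 4)*(k - 3)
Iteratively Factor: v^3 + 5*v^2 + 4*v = (v + 4)*(v^2 + v) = (v + 1)*(v + 4)*(v)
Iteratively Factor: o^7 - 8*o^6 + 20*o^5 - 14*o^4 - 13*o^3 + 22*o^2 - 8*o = (o + 1)*(o^6 - 9*o^5 + 29*o^4 - 43*o^3 + 30*o^2 - 8*o) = (o - 1)*(o + 1)*(o^5 - 8*o^4 + 21*o^3 - 22*o^2 + 8*o) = (o - 1)^2*(o + 1)*(o^4 - 7*o^3 + 14*o^2 - 8*o) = (o - 2)*(o - 1)^2*(o + 1)*(o^3 - 5*o^2 + 4*o) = o*(o - 2)*(o - 1)^2*(o + 1)*(o^2 - 5*o + 4) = o*(o - 2)*(o - 1)^3*(o + 1)*(o - 4)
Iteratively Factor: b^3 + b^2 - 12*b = (b + 4)*(b^2 - 3*b) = (b - 3)*(b + 4)*(b)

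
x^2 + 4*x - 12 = (x - 2)*(x + 6)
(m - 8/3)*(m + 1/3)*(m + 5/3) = m^3 - 2*m^2/3 - 43*m/9 - 40/27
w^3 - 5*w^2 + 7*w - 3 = (w - 3)*(w - 1)^2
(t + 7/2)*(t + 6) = t^2 + 19*t/2 + 21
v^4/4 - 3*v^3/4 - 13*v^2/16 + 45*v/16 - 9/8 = (v/4 + 1/2)*(v - 3)*(v - 3/2)*(v - 1/2)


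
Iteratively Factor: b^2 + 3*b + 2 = (b + 1)*(b + 2)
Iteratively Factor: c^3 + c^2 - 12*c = (c + 4)*(c^2 - 3*c) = (c - 3)*(c + 4)*(c)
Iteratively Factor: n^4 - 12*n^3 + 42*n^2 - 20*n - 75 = (n - 5)*(n^3 - 7*n^2 + 7*n + 15) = (n - 5)*(n - 3)*(n^2 - 4*n - 5) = (n - 5)*(n - 3)*(n + 1)*(n - 5)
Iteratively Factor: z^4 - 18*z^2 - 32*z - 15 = (z + 3)*(z^3 - 3*z^2 - 9*z - 5) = (z - 5)*(z + 3)*(z^2 + 2*z + 1) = (z - 5)*(z + 1)*(z + 3)*(z + 1)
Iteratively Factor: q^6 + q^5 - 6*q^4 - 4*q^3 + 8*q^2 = (q + 2)*(q^5 - q^4 - 4*q^3 + 4*q^2) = (q - 1)*(q + 2)*(q^4 - 4*q^2) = q*(q - 1)*(q + 2)*(q^3 - 4*q) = q*(q - 2)*(q - 1)*(q + 2)*(q^2 + 2*q) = q^2*(q - 2)*(q - 1)*(q + 2)*(q + 2)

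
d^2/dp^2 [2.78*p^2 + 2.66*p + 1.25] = 5.56000000000000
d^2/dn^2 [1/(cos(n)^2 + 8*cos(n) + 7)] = 2*(-2*sin(n)^4 + 19*sin(n)^2 + 43*cos(n) - 3*cos(3*n) + 40)/((cos(n) + 1)^3*(cos(n) + 7)^3)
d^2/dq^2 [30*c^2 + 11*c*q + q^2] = 2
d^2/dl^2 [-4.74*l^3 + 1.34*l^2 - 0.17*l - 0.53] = 2.68 - 28.44*l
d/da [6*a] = 6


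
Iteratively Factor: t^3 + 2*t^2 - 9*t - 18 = (t - 3)*(t^2 + 5*t + 6) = (t - 3)*(t + 3)*(t + 2)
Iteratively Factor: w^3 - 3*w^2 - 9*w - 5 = (w + 1)*(w^2 - 4*w - 5) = (w + 1)^2*(w - 5)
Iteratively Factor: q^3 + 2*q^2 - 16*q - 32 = (q + 2)*(q^2 - 16) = (q + 2)*(q + 4)*(q - 4)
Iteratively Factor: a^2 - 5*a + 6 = (a - 2)*(a - 3)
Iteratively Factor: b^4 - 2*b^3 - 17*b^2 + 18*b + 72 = (b + 2)*(b^3 - 4*b^2 - 9*b + 36) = (b + 2)*(b + 3)*(b^2 - 7*b + 12) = (b - 3)*(b + 2)*(b + 3)*(b - 4)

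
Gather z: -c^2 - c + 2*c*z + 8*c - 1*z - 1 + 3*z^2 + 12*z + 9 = -c^2 + 7*c + 3*z^2 + z*(2*c + 11) + 8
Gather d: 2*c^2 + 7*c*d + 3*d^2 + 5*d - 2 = 2*c^2 + 3*d^2 + d*(7*c + 5) - 2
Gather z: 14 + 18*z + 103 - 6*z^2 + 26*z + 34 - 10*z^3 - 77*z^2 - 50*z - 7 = -10*z^3 - 83*z^2 - 6*z + 144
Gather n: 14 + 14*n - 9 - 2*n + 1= 12*n + 6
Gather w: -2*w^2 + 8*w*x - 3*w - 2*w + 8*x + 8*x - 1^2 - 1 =-2*w^2 + w*(8*x - 5) + 16*x - 2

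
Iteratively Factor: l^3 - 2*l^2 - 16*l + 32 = (l + 4)*(l^2 - 6*l + 8) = (l - 2)*(l + 4)*(l - 4)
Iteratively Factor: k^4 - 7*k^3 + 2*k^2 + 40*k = (k)*(k^3 - 7*k^2 + 2*k + 40) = k*(k - 5)*(k^2 - 2*k - 8) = k*(k - 5)*(k + 2)*(k - 4)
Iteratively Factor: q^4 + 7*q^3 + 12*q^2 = (q)*(q^3 + 7*q^2 + 12*q) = q*(q + 4)*(q^2 + 3*q) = q^2*(q + 4)*(q + 3)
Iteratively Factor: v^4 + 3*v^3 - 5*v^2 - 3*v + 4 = (v - 1)*(v^3 + 4*v^2 - v - 4) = (v - 1)^2*(v^2 + 5*v + 4) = (v - 1)^2*(v + 4)*(v + 1)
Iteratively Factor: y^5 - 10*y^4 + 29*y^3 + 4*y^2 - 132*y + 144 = (y - 3)*(y^4 - 7*y^3 + 8*y^2 + 28*y - 48) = (y - 3)*(y + 2)*(y^3 - 9*y^2 + 26*y - 24) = (y - 4)*(y - 3)*(y + 2)*(y^2 - 5*y + 6) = (y - 4)*(y - 3)*(y - 2)*(y + 2)*(y - 3)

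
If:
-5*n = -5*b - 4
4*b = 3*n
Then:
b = 12/5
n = 16/5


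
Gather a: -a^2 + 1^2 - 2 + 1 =-a^2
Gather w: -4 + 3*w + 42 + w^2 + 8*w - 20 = w^2 + 11*w + 18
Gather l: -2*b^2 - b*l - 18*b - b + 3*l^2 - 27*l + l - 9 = -2*b^2 - 19*b + 3*l^2 + l*(-b - 26) - 9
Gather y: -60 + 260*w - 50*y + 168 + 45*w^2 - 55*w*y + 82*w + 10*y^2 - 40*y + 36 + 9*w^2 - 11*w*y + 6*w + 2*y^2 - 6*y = 54*w^2 + 348*w + 12*y^2 + y*(-66*w - 96) + 144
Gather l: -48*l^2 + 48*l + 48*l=-48*l^2 + 96*l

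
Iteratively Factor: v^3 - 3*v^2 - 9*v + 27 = (v + 3)*(v^2 - 6*v + 9) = (v - 3)*(v + 3)*(v - 3)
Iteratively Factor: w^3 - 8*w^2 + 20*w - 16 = (w - 2)*(w^2 - 6*w + 8) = (w - 4)*(w - 2)*(w - 2)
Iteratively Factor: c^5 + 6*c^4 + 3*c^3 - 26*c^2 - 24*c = (c + 3)*(c^4 + 3*c^3 - 6*c^2 - 8*c) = (c + 1)*(c + 3)*(c^3 + 2*c^2 - 8*c) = (c - 2)*(c + 1)*(c + 3)*(c^2 + 4*c) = (c - 2)*(c + 1)*(c + 3)*(c + 4)*(c)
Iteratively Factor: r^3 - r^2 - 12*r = (r - 4)*(r^2 + 3*r) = (r - 4)*(r + 3)*(r)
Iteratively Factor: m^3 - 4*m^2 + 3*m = (m)*(m^2 - 4*m + 3) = m*(m - 3)*(m - 1)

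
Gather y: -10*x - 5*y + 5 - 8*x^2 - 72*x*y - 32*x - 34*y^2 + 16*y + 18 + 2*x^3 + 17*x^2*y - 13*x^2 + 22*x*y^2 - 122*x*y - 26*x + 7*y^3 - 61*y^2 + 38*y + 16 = 2*x^3 - 21*x^2 - 68*x + 7*y^3 + y^2*(22*x - 95) + y*(17*x^2 - 194*x + 49) + 39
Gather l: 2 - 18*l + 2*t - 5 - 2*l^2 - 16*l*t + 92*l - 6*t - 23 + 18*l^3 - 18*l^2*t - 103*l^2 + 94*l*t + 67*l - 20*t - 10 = 18*l^3 + l^2*(-18*t - 105) + l*(78*t + 141) - 24*t - 36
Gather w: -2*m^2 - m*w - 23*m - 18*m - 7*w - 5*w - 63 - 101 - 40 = -2*m^2 - 41*m + w*(-m - 12) - 204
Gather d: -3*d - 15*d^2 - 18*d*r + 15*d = -15*d^2 + d*(12 - 18*r)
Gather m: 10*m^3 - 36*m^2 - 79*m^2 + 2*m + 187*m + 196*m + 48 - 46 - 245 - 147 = 10*m^3 - 115*m^2 + 385*m - 390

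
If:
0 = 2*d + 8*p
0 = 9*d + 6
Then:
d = -2/3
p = 1/6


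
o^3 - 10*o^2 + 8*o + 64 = (o - 8)*(o - 4)*(o + 2)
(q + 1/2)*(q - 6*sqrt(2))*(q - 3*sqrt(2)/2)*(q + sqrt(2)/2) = q^4 - 7*sqrt(2)*q^3 + q^3/2 - 7*sqrt(2)*q^2/2 + 21*q^2/2 + 21*q/4 + 9*sqrt(2)*q + 9*sqrt(2)/2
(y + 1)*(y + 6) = y^2 + 7*y + 6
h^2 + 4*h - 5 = (h - 1)*(h + 5)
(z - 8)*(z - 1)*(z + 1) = z^3 - 8*z^2 - z + 8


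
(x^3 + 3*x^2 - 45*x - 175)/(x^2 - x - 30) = (x^2 - 2*x - 35)/(x - 6)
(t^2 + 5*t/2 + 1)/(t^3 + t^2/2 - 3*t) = (2*t + 1)/(t*(2*t - 3))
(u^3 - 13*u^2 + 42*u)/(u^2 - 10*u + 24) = u*(u - 7)/(u - 4)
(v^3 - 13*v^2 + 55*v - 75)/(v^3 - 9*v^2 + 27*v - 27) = (v^2 - 10*v + 25)/(v^2 - 6*v + 9)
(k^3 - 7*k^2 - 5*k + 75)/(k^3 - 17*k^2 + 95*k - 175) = (k + 3)/(k - 7)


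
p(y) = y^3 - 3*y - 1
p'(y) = 3*y^2 - 3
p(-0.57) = 0.52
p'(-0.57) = -2.03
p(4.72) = 89.99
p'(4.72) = 63.84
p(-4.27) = -66.04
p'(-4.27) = 51.70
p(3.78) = 41.67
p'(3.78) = 39.87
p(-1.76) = -1.17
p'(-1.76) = 6.29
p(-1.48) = 0.20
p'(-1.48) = 3.57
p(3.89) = 46.19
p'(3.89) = 42.40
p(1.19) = -2.88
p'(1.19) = 1.25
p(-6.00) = -199.00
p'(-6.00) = 105.00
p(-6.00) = -199.00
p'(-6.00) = 105.00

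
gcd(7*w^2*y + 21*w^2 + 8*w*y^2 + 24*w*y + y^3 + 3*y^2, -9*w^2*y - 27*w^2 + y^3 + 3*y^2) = y + 3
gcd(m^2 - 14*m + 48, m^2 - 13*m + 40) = m - 8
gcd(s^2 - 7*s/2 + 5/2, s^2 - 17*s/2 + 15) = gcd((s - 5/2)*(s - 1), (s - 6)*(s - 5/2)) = s - 5/2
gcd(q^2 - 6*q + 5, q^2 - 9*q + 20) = q - 5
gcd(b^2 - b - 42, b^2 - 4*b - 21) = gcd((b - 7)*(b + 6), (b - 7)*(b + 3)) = b - 7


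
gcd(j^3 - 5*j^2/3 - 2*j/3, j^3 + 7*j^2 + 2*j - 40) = j - 2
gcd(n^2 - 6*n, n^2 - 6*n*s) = n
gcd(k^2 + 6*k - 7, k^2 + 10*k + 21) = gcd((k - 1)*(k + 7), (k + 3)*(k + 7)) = k + 7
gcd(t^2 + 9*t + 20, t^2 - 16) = t + 4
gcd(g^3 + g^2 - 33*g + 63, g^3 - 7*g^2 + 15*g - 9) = g^2 - 6*g + 9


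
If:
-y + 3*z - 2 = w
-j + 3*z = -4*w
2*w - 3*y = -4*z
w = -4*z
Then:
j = -78/25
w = -24/25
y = -8/25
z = 6/25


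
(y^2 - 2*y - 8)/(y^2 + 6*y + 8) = (y - 4)/(y + 4)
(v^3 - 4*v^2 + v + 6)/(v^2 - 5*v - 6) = (v^2 - 5*v + 6)/(v - 6)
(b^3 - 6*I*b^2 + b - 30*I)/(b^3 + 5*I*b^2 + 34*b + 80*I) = (b - 3*I)/(b + 8*I)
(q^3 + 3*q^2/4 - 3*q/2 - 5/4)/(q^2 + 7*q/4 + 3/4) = (4*q^2 - q - 5)/(4*q + 3)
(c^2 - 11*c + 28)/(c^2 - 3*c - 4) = (c - 7)/(c + 1)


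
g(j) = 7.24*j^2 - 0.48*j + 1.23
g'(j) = 14.48*j - 0.48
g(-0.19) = 1.58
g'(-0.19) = -3.23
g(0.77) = 5.15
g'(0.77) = 10.67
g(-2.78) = 58.52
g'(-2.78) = -40.73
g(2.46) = 43.86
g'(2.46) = 35.14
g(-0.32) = 2.12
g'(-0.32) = -5.11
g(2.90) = 60.73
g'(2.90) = 41.51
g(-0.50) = 3.28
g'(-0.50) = -7.72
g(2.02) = 29.80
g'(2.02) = 28.77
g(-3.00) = 67.83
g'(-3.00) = -43.92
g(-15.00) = 1637.43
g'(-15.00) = -217.68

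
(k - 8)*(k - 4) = k^2 - 12*k + 32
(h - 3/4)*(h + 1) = h^2 + h/4 - 3/4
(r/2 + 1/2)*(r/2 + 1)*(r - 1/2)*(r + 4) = r^4/4 + 13*r^3/8 + 21*r^2/8 + r/4 - 1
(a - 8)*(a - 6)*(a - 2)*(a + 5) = a^4 - 11*a^3 - 4*a^2 + 284*a - 480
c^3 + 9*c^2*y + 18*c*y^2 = c*(c + 3*y)*(c + 6*y)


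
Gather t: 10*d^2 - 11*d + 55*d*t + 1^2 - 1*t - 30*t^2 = 10*d^2 - 11*d - 30*t^2 + t*(55*d - 1) + 1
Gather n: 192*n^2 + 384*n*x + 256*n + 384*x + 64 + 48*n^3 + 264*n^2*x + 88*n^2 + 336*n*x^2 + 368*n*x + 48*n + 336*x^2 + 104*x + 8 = 48*n^3 + n^2*(264*x + 280) + n*(336*x^2 + 752*x + 304) + 336*x^2 + 488*x + 72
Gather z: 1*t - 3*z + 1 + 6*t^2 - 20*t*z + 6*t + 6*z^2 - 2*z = 6*t^2 + 7*t + 6*z^2 + z*(-20*t - 5) + 1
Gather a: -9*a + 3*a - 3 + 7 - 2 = 2 - 6*a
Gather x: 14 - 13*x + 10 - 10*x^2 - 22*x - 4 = -10*x^2 - 35*x + 20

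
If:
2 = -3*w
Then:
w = -2/3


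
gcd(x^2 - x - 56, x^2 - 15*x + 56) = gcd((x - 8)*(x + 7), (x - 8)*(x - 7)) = x - 8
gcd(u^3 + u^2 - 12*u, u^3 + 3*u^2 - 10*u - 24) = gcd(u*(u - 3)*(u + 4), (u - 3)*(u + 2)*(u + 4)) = u^2 + u - 12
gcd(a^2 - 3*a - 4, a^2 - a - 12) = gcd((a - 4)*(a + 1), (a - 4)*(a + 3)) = a - 4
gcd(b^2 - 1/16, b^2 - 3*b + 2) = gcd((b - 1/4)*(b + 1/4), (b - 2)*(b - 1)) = 1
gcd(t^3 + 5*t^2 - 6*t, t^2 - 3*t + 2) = t - 1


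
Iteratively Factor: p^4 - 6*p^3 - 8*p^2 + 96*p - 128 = (p - 4)*(p^3 - 2*p^2 - 16*p + 32) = (p - 4)*(p + 4)*(p^2 - 6*p + 8) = (p - 4)^2*(p + 4)*(p - 2)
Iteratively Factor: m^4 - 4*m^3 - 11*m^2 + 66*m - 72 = (m - 3)*(m^3 - m^2 - 14*m + 24) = (m - 3)*(m - 2)*(m^2 + m - 12) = (m - 3)*(m - 2)*(m + 4)*(m - 3)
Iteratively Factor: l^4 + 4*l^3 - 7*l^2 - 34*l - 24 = (l + 4)*(l^3 - 7*l - 6) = (l + 2)*(l + 4)*(l^2 - 2*l - 3) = (l - 3)*(l + 2)*(l + 4)*(l + 1)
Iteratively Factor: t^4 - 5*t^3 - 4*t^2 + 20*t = (t - 5)*(t^3 - 4*t) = t*(t - 5)*(t^2 - 4) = t*(t - 5)*(t - 2)*(t + 2)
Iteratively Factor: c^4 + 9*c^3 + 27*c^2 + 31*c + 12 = (c + 1)*(c^3 + 8*c^2 + 19*c + 12) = (c + 1)*(c + 3)*(c^2 + 5*c + 4) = (c + 1)*(c + 3)*(c + 4)*(c + 1)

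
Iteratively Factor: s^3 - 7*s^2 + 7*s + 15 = (s - 5)*(s^2 - 2*s - 3) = (s - 5)*(s + 1)*(s - 3)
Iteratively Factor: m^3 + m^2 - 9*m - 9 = (m - 3)*(m^2 + 4*m + 3) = (m - 3)*(m + 1)*(m + 3)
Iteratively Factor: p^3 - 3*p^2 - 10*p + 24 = (p - 4)*(p^2 + p - 6) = (p - 4)*(p + 3)*(p - 2)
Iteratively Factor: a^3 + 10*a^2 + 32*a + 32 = (a + 4)*(a^2 + 6*a + 8) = (a + 4)^2*(a + 2)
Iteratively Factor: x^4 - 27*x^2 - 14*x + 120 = (x - 5)*(x^3 + 5*x^2 - 2*x - 24) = (x - 5)*(x + 3)*(x^2 + 2*x - 8) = (x - 5)*(x - 2)*(x + 3)*(x + 4)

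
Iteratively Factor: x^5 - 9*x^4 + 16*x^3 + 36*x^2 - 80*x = (x - 2)*(x^4 - 7*x^3 + 2*x^2 + 40*x) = (x - 4)*(x - 2)*(x^3 - 3*x^2 - 10*x) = (x - 4)*(x - 2)*(x + 2)*(x^2 - 5*x) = x*(x - 4)*(x - 2)*(x + 2)*(x - 5)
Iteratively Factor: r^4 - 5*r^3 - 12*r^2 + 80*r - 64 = (r - 1)*(r^3 - 4*r^2 - 16*r + 64) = (r - 4)*(r - 1)*(r^2 - 16) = (r - 4)^2*(r - 1)*(r + 4)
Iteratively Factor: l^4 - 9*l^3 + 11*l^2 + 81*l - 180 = (l - 5)*(l^3 - 4*l^2 - 9*l + 36) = (l - 5)*(l - 3)*(l^2 - l - 12) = (l - 5)*(l - 3)*(l + 3)*(l - 4)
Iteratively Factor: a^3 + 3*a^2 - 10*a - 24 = (a + 2)*(a^2 + a - 12) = (a - 3)*(a + 2)*(a + 4)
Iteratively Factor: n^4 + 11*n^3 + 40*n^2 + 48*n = (n + 3)*(n^3 + 8*n^2 + 16*n) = (n + 3)*(n + 4)*(n^2 + 4*n) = n*(n + 3)*(n + 4)*(n + 4)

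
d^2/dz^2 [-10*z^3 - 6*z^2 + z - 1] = -60*z - 12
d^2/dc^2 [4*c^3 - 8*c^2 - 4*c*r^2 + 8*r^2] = 24*c - 16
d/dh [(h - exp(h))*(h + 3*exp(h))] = 2*h*exp(h) + 2*h - 6*exp(2*h) + 2*exp(h)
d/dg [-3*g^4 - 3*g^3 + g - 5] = -12*g^3 - 9*g^2 + 1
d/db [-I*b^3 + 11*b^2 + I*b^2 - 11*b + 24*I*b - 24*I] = -3*I*b^2 + 2*b*(11 + I) - 11 + 24*I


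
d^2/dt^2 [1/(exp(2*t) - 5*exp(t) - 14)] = ((5 - 4*exp(t))*(-exp(2*t) + 5*exp(t) + 14) - 2*(2*exp(t) - 5)^2*exp(t))*exp(t)/(-exp(2*t) + 5*exp(t) + 14)^3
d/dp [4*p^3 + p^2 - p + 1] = 12*p^2 + 2*p - 1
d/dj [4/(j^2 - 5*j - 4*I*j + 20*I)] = 4*(-2*j + 5 + 4*I)/(j^2 - 5*j - 4*I*j + 20*I)^2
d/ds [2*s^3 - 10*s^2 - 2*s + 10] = 6*s^2 - 20*s - 2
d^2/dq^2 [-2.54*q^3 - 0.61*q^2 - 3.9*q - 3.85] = -15.24*q - 1.22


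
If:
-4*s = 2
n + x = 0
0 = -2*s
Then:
No Solution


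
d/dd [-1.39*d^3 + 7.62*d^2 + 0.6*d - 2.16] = -4.17*d^2 + 15.24*d + 0.6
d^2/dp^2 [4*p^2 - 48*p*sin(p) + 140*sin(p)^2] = 48*p*sin(p) - 560*sin(p)^2 - 96*cos(p) + 288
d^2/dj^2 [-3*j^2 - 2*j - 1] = -6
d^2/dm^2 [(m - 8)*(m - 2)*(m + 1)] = 6*m - 18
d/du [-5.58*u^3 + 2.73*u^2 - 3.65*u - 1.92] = -16.74*u^2 + 5.46*u - 3.65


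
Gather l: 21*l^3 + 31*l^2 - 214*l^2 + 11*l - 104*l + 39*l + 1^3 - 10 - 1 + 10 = 21*l^3 - 183*l^2 - 54*l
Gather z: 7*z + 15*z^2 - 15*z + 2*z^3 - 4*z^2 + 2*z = 2*z^3 + 11*z^2 - 6*z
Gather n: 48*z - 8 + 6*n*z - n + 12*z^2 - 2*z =n*(6*z - 1) + 12*z^2 + 46*z - 8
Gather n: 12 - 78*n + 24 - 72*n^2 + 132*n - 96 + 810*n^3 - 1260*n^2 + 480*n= 810*n^3 - 1332*n^2 + 534*n - 60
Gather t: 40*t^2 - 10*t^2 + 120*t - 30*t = 30*t^2 + 90*t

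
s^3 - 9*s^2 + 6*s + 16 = (s - 8)*(s - 2)*(s + 1)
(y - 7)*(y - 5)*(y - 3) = y^3 - 15*y^2 + 71*y - 105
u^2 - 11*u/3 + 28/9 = (u - 7/3)*(u - 4/3)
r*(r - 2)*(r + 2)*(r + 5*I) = r^4 + 5*I*r^3 - 4*r^2 - 20*I*r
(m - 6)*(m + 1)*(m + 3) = m^3 - 2*m^2 - 21*m - 18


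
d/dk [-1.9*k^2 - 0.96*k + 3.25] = -3.8*k - 0.96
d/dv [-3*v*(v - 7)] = 21 - 6*v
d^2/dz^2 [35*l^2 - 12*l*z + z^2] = 2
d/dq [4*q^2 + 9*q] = 8*q + 9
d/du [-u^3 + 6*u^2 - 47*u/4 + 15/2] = -3*u^2 + 12*u - 47/4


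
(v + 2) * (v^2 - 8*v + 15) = v^3 - 6*v^2 - v + 30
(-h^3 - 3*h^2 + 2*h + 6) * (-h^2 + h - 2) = h^5 + 2*h^4 - 3*h^3 + 2*h^2 + 2*h - 12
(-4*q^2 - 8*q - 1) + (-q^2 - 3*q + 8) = -5*q^2 - 11*q + 7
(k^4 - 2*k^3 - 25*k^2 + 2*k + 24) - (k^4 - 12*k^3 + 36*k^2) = 10*k^3 - 61*k^2 + 2*k + 24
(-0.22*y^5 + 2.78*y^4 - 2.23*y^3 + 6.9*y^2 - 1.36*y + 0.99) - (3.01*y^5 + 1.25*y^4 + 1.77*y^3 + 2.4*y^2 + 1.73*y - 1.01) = -3.23*y^5 + 1.53*y^4 - 4.0*y^3 + 4.5*y^2 - 3.09*y + 2.0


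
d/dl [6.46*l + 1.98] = 6.46000000000000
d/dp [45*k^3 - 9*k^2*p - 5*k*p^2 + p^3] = -9*k^2 - 10*k*p + 3*p^2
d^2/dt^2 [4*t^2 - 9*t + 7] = 8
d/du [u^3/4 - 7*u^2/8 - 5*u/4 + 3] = 3*u^2/4 - 7*u/4 - 5/4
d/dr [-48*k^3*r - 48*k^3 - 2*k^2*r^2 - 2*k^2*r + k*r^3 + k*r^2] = k*(-48*k^2 - 4*k*r - 2*k + 3*r^2 + 2*r)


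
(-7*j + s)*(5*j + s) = -35*j^2 - 2*j*s + s^2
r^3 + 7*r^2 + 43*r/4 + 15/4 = (r + 1/2)*(r + 3/2)*(r + 5)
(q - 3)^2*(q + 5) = q^3 - q^2 - 21*q + 45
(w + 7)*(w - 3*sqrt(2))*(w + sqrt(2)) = w^3 - 2*sqrt(2)*w^2 + 7*w^2 - 14*sqrt(2)*w - 6*w - 42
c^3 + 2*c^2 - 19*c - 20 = (c - 4)*(c + 1)*(c + 5)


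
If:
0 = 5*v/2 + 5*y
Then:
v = -2*y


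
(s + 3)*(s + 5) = s^2 + 8*s + 15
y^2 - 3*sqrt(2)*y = y*(y - 3*sqrt(2))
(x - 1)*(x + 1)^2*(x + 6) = x^4 + 7*x^3 + 5*x^2 - 7*x - 6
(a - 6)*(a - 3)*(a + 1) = a^3 - 8*a^2 + 9*a + 18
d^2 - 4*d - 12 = (d - 6)*(d + 2)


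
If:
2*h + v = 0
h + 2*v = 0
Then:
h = 0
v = 0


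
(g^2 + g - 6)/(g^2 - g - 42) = (-g^2 - g + 6)/(-g^2 + g + 42)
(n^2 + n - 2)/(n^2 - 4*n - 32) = (-n^2 - n + 2)/(-n^2 + 4*n + 32)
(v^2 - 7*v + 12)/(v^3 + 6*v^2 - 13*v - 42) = (v - 4)/(v^2 + 9*v + 14)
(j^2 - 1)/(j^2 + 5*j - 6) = (j + 1)/(j + 6)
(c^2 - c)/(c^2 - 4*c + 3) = c/(c - 3)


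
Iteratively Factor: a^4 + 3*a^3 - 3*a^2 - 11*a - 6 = (a + 3)*(a^3 - 3*a - 2) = (a + 1)*(a + 3)*(a^2 - a - 2) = (a - 2)*(a + 1)*(a + 3)*(a + 1)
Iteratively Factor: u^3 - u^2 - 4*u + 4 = (u - 2)*(u^2 + u - 2) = (u - 2)*(u + 2)*(u - 1)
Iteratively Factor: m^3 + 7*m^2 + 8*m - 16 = (m + 4)*(m^2 + 3*m - 4) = (m - 1)*(m + 4)*(m + 4)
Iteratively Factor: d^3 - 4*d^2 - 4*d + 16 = (d - 2)*(d^2 - 2*d - 8) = (d - 2)*(d + 2)*(d - 4)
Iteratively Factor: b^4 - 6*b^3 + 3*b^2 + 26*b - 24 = (b - 1)*(b^3 - 5*b^2 - 2*b + 24) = (b - 1)*(b + 2)*(b^2 - 7*b + 12) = (b - 4)*(b - 1)*(b + 2)*(b - 3)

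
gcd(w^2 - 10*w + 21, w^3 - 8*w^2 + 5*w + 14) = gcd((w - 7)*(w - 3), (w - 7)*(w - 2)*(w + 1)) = w - 7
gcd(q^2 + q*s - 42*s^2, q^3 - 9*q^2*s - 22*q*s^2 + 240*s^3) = q - 6*s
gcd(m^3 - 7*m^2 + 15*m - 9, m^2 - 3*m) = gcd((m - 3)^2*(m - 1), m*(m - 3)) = m - 3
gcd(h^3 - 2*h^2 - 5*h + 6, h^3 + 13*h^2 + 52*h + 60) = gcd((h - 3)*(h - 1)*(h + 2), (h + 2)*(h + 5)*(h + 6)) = h + 2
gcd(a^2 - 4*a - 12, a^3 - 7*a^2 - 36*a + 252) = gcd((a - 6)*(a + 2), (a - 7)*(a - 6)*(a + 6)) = a - 6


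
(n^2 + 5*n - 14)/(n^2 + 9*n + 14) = (n - 2)/(n + 2)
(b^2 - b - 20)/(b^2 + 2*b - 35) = (b + 4)/(b + 7)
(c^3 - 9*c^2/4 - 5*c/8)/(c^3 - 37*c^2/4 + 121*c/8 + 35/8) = c/(c - 7)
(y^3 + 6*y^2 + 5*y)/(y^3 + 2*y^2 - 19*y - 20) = y/(y - 4)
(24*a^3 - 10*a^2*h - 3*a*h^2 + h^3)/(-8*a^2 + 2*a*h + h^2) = (-12*a^2 - a*h + h^2)/(4*a + h)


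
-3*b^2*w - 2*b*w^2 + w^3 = w*(-3*b + w)*(b + w)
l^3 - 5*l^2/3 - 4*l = l*(l - 3)*(l + 4/3)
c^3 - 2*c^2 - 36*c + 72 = (c - 6)*(c - 2)*(c + 6)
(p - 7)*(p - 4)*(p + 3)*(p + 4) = p^4 - 4*p^3 - 37*p^2 + 64*p + 336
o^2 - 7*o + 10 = (o - 5)*(o - 2)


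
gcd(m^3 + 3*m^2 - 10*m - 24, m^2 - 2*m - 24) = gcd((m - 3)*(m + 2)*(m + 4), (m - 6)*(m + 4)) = m + 4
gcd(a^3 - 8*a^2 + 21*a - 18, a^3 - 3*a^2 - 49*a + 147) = a - 3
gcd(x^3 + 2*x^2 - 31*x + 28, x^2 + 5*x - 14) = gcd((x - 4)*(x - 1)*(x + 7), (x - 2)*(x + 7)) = x + 7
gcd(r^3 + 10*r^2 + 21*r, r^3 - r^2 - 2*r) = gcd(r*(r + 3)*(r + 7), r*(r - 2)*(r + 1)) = r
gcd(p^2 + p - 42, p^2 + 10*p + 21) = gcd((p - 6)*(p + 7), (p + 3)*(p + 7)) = p + 7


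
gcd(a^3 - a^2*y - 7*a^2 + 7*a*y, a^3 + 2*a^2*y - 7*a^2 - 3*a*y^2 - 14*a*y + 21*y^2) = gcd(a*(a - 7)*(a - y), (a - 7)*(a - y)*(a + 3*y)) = -a^2 + a*y + 7*a - 7*y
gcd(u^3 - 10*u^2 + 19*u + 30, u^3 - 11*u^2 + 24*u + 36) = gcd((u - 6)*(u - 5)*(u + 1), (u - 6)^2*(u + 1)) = u^2 - 5*u - 6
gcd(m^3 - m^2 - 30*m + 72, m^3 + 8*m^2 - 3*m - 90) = m^2 + 3*m - 18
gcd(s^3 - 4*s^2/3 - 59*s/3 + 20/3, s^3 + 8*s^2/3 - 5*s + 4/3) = s^2 + 11*s/3 - 4/3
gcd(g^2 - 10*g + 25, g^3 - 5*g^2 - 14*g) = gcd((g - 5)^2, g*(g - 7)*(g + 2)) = 1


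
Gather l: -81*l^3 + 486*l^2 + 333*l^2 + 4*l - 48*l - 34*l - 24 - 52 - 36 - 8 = -81*l^3 + 819*l^2 - 78*l - 120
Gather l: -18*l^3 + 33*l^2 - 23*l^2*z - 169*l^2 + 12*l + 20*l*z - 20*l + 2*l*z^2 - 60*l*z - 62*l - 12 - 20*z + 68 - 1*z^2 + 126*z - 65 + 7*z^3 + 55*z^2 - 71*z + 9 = -18*l^3 + l^2*(-23*z - 136) + l*(2*z^2 - 40*z - 70) + 7*z^3 + 54*z^2 + 35*z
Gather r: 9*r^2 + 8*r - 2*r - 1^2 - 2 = 9*r^2 + 6*r - 3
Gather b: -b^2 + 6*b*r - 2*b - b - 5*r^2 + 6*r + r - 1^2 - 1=-b^2 + b*(6*r - 3) - 5*r^2 + 7*r - 2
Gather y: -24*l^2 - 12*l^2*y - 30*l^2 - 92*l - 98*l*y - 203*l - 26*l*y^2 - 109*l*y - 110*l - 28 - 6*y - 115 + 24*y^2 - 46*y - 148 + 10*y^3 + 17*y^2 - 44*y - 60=-54*l^2 - 405*l + 10*y^3 + y^2*(41 - 26*l) + y*(-12*l^2 - 207*l - 96) - 351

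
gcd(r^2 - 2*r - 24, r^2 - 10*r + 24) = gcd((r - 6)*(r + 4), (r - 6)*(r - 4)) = r - 6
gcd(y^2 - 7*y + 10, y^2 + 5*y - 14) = y - 2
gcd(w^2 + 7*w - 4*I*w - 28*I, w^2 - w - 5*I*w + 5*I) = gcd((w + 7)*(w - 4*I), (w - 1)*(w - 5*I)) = 1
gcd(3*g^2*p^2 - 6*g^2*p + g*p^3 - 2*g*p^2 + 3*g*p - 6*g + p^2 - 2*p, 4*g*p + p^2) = 1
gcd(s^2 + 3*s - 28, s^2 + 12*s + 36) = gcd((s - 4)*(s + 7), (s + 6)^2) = 1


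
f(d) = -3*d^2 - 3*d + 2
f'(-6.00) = 33.00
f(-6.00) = -88.00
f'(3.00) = -21.00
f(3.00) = -34.00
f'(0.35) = -5.10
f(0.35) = 0.58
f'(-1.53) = 6.18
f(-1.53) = -0.43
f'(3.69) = -25.14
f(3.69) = -49.92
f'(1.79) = -13.74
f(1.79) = -12.98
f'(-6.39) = 35.34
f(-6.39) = -101.33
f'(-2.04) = 9.24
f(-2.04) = -4.36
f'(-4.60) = 24.60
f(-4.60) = -47.68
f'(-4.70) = 25.20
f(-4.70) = -50.17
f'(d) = -6*d - 3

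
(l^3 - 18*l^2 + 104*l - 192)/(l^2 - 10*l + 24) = l - 8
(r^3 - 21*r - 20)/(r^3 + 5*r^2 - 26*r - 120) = (r + 1)/(r + 6)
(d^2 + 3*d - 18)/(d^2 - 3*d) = (d + 6)/d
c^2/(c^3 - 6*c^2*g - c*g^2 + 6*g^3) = c^2/(c^3 - 6*c^2*g - c*g^2 + 6*g^3)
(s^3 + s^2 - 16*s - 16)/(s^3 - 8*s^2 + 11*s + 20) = (s + 4)/(s - 5)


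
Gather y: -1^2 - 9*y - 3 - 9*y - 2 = -18*y - 6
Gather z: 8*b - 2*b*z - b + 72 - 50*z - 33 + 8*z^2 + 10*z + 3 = 7*b + 8*z^2 + z*(-2*b - 40) + 42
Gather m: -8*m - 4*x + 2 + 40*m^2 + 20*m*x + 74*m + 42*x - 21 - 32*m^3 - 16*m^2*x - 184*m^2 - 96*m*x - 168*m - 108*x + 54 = -32*m^3 + m^2*(-16*x - 144) + m*(-76*x - 102) - 70*x + 35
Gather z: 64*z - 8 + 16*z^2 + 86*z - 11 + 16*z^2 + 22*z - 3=32*z^2 + 172*z - 22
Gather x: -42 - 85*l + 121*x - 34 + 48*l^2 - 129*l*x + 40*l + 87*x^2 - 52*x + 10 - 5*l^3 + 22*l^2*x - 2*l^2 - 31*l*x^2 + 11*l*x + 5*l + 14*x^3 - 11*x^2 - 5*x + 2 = -5*l^3 + 46*l^2 - 40*l + 14*x^3 + x^2*(76 - 31*l) + x*(22*l^2 - 118*l + 64) - 64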